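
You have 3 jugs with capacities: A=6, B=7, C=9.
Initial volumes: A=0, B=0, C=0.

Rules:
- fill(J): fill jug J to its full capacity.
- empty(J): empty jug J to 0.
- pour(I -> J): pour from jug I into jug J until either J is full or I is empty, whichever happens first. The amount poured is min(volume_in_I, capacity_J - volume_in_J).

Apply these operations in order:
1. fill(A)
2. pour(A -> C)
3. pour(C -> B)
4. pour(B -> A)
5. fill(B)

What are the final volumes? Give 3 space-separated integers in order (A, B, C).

Step 1: fill(A) -> (A=6 B=0 C=0)
Step 2: pour(A -> C) -> (A=0 B=0 C=6)
Step 3: pour(C -> B) -> (A=0 B=6 C=0)
Step 4: pour(B -> A) -> (A=6 B=0 C=0)
Step 5: fill(B) -> (A=6 B=7 C=0)

Answer: 6 7 0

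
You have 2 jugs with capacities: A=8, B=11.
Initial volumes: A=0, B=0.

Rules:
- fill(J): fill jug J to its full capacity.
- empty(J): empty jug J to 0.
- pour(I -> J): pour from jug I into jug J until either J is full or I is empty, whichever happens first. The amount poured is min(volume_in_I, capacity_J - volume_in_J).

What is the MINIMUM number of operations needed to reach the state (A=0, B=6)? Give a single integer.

Answer: 7

Derivation:
BFS from (A=0, B=0). One shortest path:
  1. fill(B) -> (A=0 B=11)
  2. pour(B -> A) -> (A=8 B=3)
  3. empty(A) -> (A=0 B=3)
  4. pour(B -> A) -> (A=3 B=0)
  5. fill(B) -> (A=3 B=11)
  6. pour(B -> A) -> (A=8 B=6)
  7. empty(A) -> (A=0 B=6)
Reached target in 7 moves.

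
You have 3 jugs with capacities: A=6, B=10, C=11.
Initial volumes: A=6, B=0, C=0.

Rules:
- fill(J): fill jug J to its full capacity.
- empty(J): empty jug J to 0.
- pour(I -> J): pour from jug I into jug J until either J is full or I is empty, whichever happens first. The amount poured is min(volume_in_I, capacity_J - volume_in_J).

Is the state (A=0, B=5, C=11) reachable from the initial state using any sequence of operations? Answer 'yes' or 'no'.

Answer: yes

Derivation:
BFS from (A=6, B=0, C=0):
  1. fill(B) -> (A=6 B=10 C=0)
  2. pour(A -> C) -> (A=0 B=10 C=6)
  3. pour(B -> C) -> (A=0 B=5 C=11)
Target reached → yes.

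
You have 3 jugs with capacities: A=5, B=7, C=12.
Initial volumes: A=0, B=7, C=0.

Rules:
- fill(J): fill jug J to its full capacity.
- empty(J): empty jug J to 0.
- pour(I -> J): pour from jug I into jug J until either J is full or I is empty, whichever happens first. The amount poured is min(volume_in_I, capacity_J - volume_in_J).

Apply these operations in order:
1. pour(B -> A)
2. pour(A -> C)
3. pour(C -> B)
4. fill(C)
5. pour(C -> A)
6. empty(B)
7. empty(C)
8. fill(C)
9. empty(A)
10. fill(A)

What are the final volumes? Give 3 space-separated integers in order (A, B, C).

Step 1: pour(B -> A) -> (A=5 B=2 C=0)
Step 2: pour(A -> C) -> (A=0 B=2 C=5)
Step 3: pour(C -> B) -> (A=0 B=7 C=0)
Step 4: fill(C) -> (A=0 B=7 C=12)
Step 5: pour(C -> A) -> (A=5 B=7 C=7)
Step 6: empty(B) -> (A=5 B=0 C=7)
Step 7: empty(C) -> (A=5 B=0 C=0)
Step 8: fill(C) -> (A=5 B=0 C=12)
Step 9: empty(A) -> (A=0 B=0 C=12)
Step 10: fill(A) -> (A=5 B=0 C=12)

Answer: 5 0 12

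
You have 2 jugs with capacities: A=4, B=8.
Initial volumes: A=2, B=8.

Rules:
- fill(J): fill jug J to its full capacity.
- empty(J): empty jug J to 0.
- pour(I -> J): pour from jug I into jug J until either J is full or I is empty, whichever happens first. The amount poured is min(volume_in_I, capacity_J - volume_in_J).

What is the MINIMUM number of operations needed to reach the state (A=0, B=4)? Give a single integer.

BFS from (A=2, B=8). One shortest path:
  1. fill(A) -> (A=4 B=8)
  2. empty(B) -> (A=4 B=0)
  3. pour(A -> B) -> (A=0 B=4)
Reached target in 3 moves.

Answer: 3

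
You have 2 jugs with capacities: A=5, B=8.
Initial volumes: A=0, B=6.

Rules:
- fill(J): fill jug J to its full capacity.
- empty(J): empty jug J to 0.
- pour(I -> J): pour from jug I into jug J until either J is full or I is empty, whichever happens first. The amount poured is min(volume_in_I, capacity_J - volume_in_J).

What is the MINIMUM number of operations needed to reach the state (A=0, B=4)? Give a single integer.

BFS from (A=0, B=6). One shortest path:
  1. pour(B -> A) -> (A=5 B=1)
  2. empty(A) -> (A=0 B=1)
  3. pour(B -> A) -> (A=1 B=0)
  4. fill(B) -> (A=1 B=8)
  5. pour(B -> A) -> (A=5 B=4)
  6. empty(A) -> (A=0 B=4)
Reached target in 6 moves.

Answer: 6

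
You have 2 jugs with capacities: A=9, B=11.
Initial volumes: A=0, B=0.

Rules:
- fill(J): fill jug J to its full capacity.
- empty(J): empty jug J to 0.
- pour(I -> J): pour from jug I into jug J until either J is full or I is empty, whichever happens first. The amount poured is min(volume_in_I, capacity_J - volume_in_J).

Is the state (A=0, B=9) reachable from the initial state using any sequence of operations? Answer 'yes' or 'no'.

Answer: yes

Derivation:
BFS from (A=0, B=0):
  1. fill(A) -> (A=9 B=0)
  2. pour(A -> B) -> (A=0 B=9)
Target reached → yes.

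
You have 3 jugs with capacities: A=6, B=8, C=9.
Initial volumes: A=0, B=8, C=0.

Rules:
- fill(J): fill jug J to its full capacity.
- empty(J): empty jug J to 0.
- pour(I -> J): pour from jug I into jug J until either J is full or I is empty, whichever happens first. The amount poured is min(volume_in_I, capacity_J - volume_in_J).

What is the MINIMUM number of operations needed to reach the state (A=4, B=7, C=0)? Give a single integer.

BFS from (A=0, B=8, C=0). One shortest path:
  1. fill(A) -> (A=6 B=8 C=0)
  2. pour(B -> C) -> (A=6 B=0 C=8)
  3. pour(A -> B) -> (A=0 B=6 C=8)
  4. fill(A) -> (A=6 B=6 C=8)
  5. pour(A -> B) -> (A=4 B=8 C=8)
  6. pour(B -> C) -> (A=4 B=7 C=9)
  7. empty(C) -> (A=4 B=7 C=0)
Reached target in 7 moves.

Answer: 7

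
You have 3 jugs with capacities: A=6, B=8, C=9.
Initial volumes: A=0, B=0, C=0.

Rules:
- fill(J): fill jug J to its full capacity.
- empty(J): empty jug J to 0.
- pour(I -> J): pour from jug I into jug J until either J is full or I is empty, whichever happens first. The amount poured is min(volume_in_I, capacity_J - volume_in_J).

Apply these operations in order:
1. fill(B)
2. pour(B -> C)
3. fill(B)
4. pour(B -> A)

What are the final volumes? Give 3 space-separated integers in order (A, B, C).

Step 1: fill(B) -> (A=0 B=8 C=0)
Step 2: pour(B -> C) -> (A=0 B=0 C=8)
Step 3: fill(B) -> (A=0 B=8 C=8)
Step 4: pour(B -> A) -> (A=6 B=2 C=8)

Answer: 6 2 8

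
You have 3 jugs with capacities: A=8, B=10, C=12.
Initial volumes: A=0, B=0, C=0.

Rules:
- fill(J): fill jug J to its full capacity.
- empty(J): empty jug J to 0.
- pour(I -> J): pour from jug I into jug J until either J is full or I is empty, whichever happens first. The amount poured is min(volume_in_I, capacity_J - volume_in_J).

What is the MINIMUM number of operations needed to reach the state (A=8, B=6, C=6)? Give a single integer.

BFS from (A=0, B=0, C=0). One shortest path:
  1. fill(B) -> (A=0 B=10 C=0)
  2. pour(B -> A) -> (A=8 B=2 C=0)
  3. pour(A -> C) -> (A=0 B=2 C=8)
  4. pour(B -> A) -> (A=2 B=0 C=8)
  5. fill(B) -> (A=2 B=10 C=8)
  6. pour(B -> C) -> (A=2 B=6 C=12)
  7. pour(C -> A) -> (A=8 B=6 C=6)
Reached target in 7 moves.

Answer: 7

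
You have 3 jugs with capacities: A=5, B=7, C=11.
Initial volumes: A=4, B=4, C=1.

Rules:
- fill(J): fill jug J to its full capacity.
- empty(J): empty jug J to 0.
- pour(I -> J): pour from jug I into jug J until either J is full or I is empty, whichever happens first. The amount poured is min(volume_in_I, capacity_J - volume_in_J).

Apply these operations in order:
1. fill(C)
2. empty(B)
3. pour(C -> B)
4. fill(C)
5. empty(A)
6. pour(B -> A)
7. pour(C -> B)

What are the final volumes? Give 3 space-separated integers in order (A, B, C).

Answer: 5 7 6

Derivation:
Step 1: fill(C) -> (A=4 B=4 C=11)
Step 2: empty(B) -> (A=4 B=0 C=11)
Step 3: pour(C -> B) -> (A=4 B=7 C=4)
Step 4: fill(C) -> (A=4 B=7 C=11)
Step 5: empty(A) -> (A=0 B=7 C=11)
Step 6: pour(B -> A) -> (A=5 B=2 C=11)
Step 7: pour(C -> B) -> (A=5 B=7 C=6)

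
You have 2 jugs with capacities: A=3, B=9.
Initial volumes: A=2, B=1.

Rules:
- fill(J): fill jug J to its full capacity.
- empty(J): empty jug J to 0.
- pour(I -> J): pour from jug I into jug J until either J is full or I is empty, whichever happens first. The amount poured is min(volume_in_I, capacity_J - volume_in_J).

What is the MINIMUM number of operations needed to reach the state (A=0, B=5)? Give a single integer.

Answer: 4

Derivation:
BFS from (A=2, B=1). One shortest path:
  1. empty(B) -> (A=2 B=0)
  2. pour(A -> B) -> (A=0 B=2)
  3. fill(A) -> (A=3 B=2)
  4. pour(A -> B) -> (A=0 B=5)
Reached target in 4 moves.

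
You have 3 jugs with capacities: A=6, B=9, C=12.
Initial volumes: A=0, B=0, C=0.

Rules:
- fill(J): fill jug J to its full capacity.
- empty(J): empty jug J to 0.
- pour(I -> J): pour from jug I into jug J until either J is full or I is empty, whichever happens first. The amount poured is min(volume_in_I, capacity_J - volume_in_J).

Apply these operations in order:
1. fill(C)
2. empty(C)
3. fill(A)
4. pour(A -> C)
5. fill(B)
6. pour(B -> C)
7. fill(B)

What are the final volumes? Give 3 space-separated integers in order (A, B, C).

Answer: 0 9 12

Derivation:
Step 1: fill(C) -> (A=0 B=0 C=12)
Step 2: empty(C) -> (A=0 B=0 C=0)
Step 3: fill(A) -> (A=6 B=0 C=0)
Step 4: pour(A -> C) -> (A=0 B=0 C=6)
Step 5: fill(B) -> (A=0 B=9 C=6)
Step 6: pour(B -> C) -> (A=0 B=3 C=12)
Step 7: fill(B) -> (A=0 B=9 C=12)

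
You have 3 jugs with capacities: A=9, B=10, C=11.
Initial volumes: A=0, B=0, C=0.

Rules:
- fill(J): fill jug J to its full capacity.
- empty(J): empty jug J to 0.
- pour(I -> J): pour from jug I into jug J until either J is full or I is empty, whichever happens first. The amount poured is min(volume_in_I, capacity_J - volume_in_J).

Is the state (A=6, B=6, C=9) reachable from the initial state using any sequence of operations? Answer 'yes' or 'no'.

BFS explored all 600 reachable states.
Reachable set includes: (0,0,0), (0,0,1), (0,0,2), (0,0,3), (0,0,4), (0,0,5), (0,0,6), (0,0,7), (0,0,8), (0,0,9), (0,0,10), (0,0,11) ...
Target (A=6, B=6, C=9) not in reachable set → no.

Answer: no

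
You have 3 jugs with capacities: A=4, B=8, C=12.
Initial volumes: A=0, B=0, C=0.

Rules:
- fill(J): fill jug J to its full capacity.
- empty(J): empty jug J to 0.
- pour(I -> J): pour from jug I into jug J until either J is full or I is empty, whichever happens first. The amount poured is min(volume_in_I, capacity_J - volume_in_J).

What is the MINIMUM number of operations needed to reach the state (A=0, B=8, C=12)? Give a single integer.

BFS from (A=0, B=0, C=0). One shortest path:
  1. fill(B) -> (A=0 B=8 C=0)
  2. fill(C) -> (A=0 B=8 C=12)
Reached target in 2 moves.

Answer: 2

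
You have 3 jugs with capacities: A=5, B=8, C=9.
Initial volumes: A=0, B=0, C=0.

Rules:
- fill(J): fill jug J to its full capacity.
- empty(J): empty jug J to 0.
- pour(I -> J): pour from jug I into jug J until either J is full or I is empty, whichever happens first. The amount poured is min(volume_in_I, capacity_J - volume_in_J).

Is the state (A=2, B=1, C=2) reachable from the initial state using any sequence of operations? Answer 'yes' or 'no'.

Answer: no

Derivation:
BFS explored all 316 reachable states.
Reachable set includes: (0,0,0), (0,0,1), (0,0,2), (0,0,3), (0,0,4), (0,0,5), (0,0,6), (0,0,7), (0,0,8), (0,0,9), (0,1,0), (0,1,1) ...
Target (A=2, B=1, C=2) not in reachable set → no.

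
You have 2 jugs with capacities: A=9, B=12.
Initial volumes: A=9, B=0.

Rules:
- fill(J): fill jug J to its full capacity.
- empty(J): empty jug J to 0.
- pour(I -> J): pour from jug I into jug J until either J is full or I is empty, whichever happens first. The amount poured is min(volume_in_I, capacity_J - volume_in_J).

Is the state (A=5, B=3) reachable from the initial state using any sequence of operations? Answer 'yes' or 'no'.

Answer: no

Derivation:
BFS explored all 14 reachable states.
Reachable set includes: (0,0), (0,3), (0,6), (0,9), (0,12), (3,0), (3,12), (6,0), (6,12), (9,0), (9,3), (9,6) ...
Target (A=5, B=3) not in reachable set → no.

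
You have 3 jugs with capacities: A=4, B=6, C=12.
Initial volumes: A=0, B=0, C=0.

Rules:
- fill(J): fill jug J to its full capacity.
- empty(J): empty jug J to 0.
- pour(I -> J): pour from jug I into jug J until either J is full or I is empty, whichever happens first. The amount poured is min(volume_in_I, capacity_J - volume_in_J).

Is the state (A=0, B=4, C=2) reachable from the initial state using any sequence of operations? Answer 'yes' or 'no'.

Answer: yes

Derivation:
BFS from (A=0, B=0, C=0):
  1. fill(B) -> (A=0 B=6 C=0)
  2. pour(B -> A) -> (A=4 B=2 C=0)
  3. pour(B -> C) -> (A=4 B=0 C=2)
  4. pour(A -> B) -> (A=0 B=4 C=2)
Target reached → yes.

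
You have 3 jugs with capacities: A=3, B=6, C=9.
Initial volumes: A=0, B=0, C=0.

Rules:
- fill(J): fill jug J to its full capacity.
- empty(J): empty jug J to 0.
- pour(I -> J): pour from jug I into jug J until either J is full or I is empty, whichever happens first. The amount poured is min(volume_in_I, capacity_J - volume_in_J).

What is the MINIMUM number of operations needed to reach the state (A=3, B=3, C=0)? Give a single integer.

BFS from (A=0, B=0, C=0). One shortest path:
  1. fill(B) -> (A=0 B=6 C=0)
  2. pour(B -> A) -> (A=3 B=3 C=0)
Reached target in 2 moves.

Answer: 2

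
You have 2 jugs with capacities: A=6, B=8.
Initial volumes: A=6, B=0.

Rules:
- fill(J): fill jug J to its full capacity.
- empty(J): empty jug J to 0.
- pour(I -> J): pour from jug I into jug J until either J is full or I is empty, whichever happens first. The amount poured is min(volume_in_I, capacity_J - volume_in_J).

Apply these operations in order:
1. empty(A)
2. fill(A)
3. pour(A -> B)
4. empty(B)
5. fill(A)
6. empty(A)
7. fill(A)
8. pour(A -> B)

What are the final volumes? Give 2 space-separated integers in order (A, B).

Answer: 0 6

Derivation:
Step 1: empty(A) -> (A=0 B=0)
Step 2: fill(A) -> (A=6 B=0)
Step 3: pour(A -> B) -> (A=0 B=6)
Step 4: empty(B) -> (A=0 B=0)
Step 5: fill(A) -> (A=6 B=0)
Step 6: empty(A) -> (A=0 B=0)
Step 7: fill(A) -> (A=6 B=0)
Step 8: pour(A -> B) -> (A=0 B=6)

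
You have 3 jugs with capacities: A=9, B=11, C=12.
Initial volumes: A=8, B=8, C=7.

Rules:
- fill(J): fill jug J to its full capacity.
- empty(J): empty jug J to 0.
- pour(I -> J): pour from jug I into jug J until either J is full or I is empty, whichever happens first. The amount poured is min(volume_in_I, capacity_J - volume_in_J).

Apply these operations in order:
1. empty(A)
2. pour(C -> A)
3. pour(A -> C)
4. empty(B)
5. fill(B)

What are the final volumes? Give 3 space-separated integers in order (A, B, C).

Answer: 0 11 7

Derivation:
Step 1: empty(A) -> (A=0 B=8 C=7)
Step 2: pour(C -> A) -> (A=7 B=8 C=0)
Step 3: pour(A -> C) -> (A=0 B=8 C=7)
Step 4: empty(B) -> (A=0 B=0 C=7)
Step 5: fill(B) -> (A=0 B=11 C=7)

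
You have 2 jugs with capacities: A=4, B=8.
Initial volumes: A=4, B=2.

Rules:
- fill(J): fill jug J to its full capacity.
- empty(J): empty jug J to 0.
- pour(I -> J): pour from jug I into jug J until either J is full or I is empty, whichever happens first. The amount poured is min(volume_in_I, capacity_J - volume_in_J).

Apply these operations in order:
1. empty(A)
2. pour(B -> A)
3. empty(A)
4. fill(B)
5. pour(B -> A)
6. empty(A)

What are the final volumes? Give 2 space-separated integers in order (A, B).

Step 1: empty(A) -> (A=0 B=2)
Step 2: pour(B -> A) -> (A=2 B=0)
Step 3: empty(A) -> (A=0 B=0)
Step 4: fill(B) -> (A=0 B=8)
Step 5: pour(B -> A) -> (A=4 B=4)
Step 6: empty(A) -> (A=0 B=4)

Answer: 0 4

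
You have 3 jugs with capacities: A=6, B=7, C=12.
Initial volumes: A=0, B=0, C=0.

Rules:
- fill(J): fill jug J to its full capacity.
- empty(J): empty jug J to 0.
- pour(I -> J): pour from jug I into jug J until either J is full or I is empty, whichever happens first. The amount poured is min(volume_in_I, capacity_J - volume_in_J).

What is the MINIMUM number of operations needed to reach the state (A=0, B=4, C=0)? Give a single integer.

BFS from (A=0, B=0, C=0). One shortest path:
  1. fill(A) -> (A=6 B=0 C=0)
  2. fill(C) -> (A=6 B=0 C=12)
  3. pour(A -> B) -> (A=0 B=6 C=12)
  4. pour(C -> B) -> (A=0 B=7 C=11)
  5. empty(B) -> (A=0 B=0 C=11)
  6. pour(C -> B) -> (A=0 B=7 C=4)
  7. empty(B) -> (A=0 B=0 C=4)
  8. pour(C -> B) -> (A=0 B=4 C=0)
Reached target in 8 moves.

Answer: 8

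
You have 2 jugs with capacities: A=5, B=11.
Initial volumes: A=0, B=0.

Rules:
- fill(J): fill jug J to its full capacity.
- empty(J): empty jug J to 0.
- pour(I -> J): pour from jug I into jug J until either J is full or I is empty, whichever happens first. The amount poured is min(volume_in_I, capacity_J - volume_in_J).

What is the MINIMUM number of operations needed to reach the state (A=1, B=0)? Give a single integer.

BFS from (A=0, B=0). One shortest path:
  1. fill(B) -> (A=0 B=11)
  2. pour(B -> A) -> (A=5 B=6)
  3. empty(A) -> (A=0 B=6)
  4. pour(B -> A) -> (A=5 B=1)
  5. empty(A) -> (A=0 B=1)
  6. pour(B -> A) -> (A=1 B=0)
Reached target in 6 moves.

Answer: 6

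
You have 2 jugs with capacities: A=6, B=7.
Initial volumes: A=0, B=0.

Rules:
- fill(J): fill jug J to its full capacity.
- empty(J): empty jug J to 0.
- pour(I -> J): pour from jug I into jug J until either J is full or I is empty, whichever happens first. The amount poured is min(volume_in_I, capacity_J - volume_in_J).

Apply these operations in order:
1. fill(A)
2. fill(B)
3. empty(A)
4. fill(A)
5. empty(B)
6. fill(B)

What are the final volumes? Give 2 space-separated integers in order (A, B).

Step 1: fill(A) -> (A=6 B=0)
Step 2: fill(B) -> (A=6 B=7)
Step 3: empty(A) -> (A=0 B=7)
Step 4: fill(A) -> (A=6 B=7)
Step 5: empty(B) -> (A=6 B=0)
Step 6: fill(B) -> (A=6 B=7)

Answer: 6 7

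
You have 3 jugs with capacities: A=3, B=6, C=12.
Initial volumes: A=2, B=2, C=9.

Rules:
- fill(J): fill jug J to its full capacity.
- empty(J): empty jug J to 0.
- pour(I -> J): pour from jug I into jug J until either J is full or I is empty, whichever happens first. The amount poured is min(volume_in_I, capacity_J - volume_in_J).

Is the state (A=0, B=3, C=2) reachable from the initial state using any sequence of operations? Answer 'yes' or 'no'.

Answer: yes

Derivation:
BFS from (A=2, B=2, C=9):
  1. fill(A) -> (A=3 B=2 C=9)
  2. empty(C) -> (A=3 B=2 C=0)
  3. pour(B -> C) -> (A=3 B=0 C=2)
  4. pour(A -> B) -> (A=0 B=3 C=2)
Target reached → yes.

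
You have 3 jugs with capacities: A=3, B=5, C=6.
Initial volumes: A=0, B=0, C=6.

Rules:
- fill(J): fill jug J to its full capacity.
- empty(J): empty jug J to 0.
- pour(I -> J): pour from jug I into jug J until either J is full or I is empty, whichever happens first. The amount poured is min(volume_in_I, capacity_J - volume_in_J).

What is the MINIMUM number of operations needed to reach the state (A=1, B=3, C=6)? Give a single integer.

BFS from (A=0, B=0, C=6). One shortest path:
  1. fill(A) -> (A=3 B=0 C=6)
  2. pour(C -> B) -> (A=3 B=5 C=1)
  3. empty(B) -> (A=3 B=0 C=1)
  4. pour(A -> B) -> (A=0 B=3 C=1)
  5. pour(C -> A) -> (A=1 B=3 C=0)
  6. fill(C) -> (A=1 B=3 C=6)
Reached target in 6 moves.

Answer: 6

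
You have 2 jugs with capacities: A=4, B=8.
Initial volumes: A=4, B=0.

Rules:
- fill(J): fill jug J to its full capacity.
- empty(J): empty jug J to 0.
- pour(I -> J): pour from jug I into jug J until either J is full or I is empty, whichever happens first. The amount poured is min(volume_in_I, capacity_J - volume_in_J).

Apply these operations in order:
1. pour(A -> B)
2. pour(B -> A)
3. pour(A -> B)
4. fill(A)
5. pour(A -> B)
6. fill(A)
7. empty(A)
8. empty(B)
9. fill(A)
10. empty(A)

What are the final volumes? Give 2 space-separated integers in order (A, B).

Step 1: pour(A -> B) -> (A=0 B=4)
Step 2: pour(B -> A) -> (A=4 B=0)
Step 3: pour(A -> B) -> (A=0 B=4)
Step 4: fill(A) -> (A=4 B=4)
Step 5: pour(A -> B) -> (A=0 B=8)
Step 6: fill(A) -> (A=4 B=8)
Step 7: empty(A) -> (A=0 B=8)
Step 8: empty(B) -> (A=0 B=0)
Step 9: fill(A) -> (A=4 B=0)
Step 10: empty(A) -> (A=0 B=0)

Answer: 0 0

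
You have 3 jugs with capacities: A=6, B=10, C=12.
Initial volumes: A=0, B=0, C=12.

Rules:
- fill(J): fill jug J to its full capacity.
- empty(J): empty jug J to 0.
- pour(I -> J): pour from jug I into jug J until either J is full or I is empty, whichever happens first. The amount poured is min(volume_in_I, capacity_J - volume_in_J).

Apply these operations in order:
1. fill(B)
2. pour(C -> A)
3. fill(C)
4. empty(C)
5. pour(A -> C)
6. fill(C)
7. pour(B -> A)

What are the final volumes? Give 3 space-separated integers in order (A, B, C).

Step 1: fill(B) -> (A=0 B=10 C=12)
Step 2: pour(C -> A) -> (A=6 B=10 C=6)
Step 3: fill(C) -> (A=6 B=10 C=12)
Step 4: empty(C) -> (A=6 B=10 C=0)
Step 5: pour(A -> C) -> (A=0 B=10 C=6)
Step 6: fill(C) -> (A=0 B=10 C=12)
Step 7: pour(B -> A) -> (A=6 B=4 C=12)

Answer: 6 4 12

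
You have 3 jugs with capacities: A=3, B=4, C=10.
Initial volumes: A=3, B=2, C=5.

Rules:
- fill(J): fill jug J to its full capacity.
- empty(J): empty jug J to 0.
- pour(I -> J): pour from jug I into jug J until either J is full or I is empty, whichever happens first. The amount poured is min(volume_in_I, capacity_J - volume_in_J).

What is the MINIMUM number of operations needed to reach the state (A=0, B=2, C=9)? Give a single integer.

Answer: 5

Derivation:
BFS from (A=3, B=2, C=5). One shortest path:
  1. empty(A) -> (A=0 B=2 C=5)
  2. pour(B -> A) -> (A=2 B=0 C=5)
  3. fill(B) -> (A=2 B=4 C=5)
  4. pour(B -> C) -> (A=2 B=0 C=9)
  5. pour(A -> B) -> (A=0 B=2 C=9)
Reached target in 5 moves.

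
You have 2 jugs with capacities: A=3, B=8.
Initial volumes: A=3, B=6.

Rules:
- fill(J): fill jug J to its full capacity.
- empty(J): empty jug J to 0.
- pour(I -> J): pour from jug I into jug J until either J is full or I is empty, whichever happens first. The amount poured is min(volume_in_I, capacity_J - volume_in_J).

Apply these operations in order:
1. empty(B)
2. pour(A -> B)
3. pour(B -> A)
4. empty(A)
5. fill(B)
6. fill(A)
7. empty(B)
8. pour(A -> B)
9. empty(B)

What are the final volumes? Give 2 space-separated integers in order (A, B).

Step 1: empty(B) -> (A=3 B=0)
Step 2: pour(A -> B) -> (A=0 B=3)
Step 3: pour(B -> A) -> (A=3 B=0)
Step 4: empty(A) -> (A=0 B=0)
Step 5: fill(B) -> (A=0 B=8)
Step 6: fill(A) -> (A=3 B=8)
Step 7: empty(B) -> (A=3 B=0)
Step 8: pour(A -> B) -> (A=0 B=3)
Step 9: empty(B) -> (A=0 B=0)

Answer: 0 0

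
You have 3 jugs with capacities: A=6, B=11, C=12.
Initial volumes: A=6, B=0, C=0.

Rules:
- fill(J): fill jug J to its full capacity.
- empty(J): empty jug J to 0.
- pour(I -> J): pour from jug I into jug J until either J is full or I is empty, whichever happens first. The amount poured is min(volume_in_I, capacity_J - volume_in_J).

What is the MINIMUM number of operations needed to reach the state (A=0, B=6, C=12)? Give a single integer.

BFS from (A=6, B=0, C=0). One shortest path:
  1. fill(C) -> (A=6 B=0 C=12)
  2. pour(A -> B) -> (A=0 B=6 C=12)
Reached target in 2 moves.

Answer: 2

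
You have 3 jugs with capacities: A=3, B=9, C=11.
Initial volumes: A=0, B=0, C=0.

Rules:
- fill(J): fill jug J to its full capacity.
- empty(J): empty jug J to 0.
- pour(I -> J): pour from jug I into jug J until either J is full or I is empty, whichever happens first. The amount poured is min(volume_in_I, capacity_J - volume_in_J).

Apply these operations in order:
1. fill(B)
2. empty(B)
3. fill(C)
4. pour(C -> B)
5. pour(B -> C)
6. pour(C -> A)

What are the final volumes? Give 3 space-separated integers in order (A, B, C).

Answer: 3 0 8

Derivation:
Step 1: fill(B) -> (A=0 B=9 C=0)
Step 2: empty(B) -> (A=0 B=0 C=0)
Step 3: fill(C) -> (A=0 B=0 C=11)
Step 4: pour(C -> B) -> (A=0 B=9 C=2)
Step 5: pour(B -> C) -> (A=0 B=0 C=11)
Step 6: pour(C -> A) -> (A=3 B=0 C=8)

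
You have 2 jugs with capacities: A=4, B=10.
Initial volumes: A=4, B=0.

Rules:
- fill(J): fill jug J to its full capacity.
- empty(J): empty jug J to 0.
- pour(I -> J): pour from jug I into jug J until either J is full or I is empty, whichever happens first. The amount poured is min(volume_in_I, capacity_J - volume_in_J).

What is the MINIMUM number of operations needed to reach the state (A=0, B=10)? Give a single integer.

Answer: 2

Derivation:
BFS from (A=4, B=0). One shortest path:
  1. empty(A) -> (A=0 B=0)
  2. fill(B) -> (A=0 B=10)
Reached target in 2 moves.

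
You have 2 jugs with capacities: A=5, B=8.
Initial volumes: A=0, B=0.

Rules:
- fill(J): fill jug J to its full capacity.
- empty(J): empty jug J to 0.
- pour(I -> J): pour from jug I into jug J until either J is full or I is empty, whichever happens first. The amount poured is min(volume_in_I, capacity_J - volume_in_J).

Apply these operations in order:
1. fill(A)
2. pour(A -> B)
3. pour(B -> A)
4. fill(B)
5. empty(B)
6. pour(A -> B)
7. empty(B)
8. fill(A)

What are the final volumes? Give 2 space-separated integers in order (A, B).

Step 1: fill(A) -> (A=5 B=0)
Step 2: pour(A -> B) -> (A=0 B=5)
Step 3: pour(B -> A) -> (A=5 B=0)
Step 4: fill(B) -> (A=5 B=8)
Step 5: empty(B) -> (A=5 B=0)
Step 6: pour(A -> B) -> (A=0 B=5)
Step 7: empty(B) -> (A=0 B=0)
Step 8: fill(A) -> (A=5 B=0)

Answer: 5 0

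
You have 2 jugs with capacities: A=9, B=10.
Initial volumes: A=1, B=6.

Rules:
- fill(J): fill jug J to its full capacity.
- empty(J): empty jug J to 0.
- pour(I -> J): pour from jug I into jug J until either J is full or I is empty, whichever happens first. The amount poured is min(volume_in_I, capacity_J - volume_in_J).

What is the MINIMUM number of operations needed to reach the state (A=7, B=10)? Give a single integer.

BFS from (A=1, B=6). One shortest path:
  1. pour(B -> A) -> (A=7 B=0)
  2. fill(B) -> (A=7 B=10)
Reached target in 2 moves.

Answer: 2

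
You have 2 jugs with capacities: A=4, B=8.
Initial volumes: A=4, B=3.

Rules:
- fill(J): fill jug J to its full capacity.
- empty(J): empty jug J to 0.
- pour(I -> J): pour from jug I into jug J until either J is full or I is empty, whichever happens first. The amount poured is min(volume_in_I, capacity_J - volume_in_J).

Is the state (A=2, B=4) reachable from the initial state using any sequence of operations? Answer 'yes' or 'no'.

BFS explored all 12 reachable states.
Reachable set includes: (0,0), (0,3), (0,4), (0,7), (0,8), (3,0), (3,8), (4,0), (4,3), (4,4), (4,7), (4,8)
Target (A=2, B=4) not in reachable set → no.

Answer: no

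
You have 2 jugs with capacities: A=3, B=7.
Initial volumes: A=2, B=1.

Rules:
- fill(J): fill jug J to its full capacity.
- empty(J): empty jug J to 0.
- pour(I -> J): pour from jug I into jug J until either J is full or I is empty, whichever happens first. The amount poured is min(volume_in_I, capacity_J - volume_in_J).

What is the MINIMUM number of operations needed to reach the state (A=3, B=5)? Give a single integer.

Answer: 4

Derivation:
BFS from (A=2, B=1). One shortest path:
  1. empty(A) -> (A=0 B=1)
  2. pour(B -> A) -> (A=1 B=0)
  3. fill(B) -> (A=1 B=7)
  4. pour(B -> A) -> (A=3 B=5)
Reached target in 4 moves.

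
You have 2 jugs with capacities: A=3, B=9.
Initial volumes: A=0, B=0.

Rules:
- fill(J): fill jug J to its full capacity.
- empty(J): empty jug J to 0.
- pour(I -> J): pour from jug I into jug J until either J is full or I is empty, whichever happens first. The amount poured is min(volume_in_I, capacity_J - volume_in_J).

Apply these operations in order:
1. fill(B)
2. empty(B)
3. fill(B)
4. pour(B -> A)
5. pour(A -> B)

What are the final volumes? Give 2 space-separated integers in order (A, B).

Answer: 0 9

Derivation:
Step 1: fill(B) -> (A=0 B=9)
Step 2: empty(B) -> (A=0 B=0)
Step 3: fill(B) -> (A=0 B=9)
Step 4: pour(B -> A) -> (A=3 B=6)
Step 5: pour(A -> B) -> (A=0 B=9)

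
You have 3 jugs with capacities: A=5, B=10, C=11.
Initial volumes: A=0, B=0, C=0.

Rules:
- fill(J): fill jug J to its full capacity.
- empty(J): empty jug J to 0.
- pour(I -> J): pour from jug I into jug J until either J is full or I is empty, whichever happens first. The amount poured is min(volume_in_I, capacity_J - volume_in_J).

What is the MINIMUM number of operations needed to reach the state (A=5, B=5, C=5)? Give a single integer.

BFS from (A=0, B=0, C=0). One shortest path:
  1. fill(A) -> (A=5 B=0 C=0)
  2. fill(B) -> (A=5 B=10 C=0)
  3. pour(A -> C) -> (A=0 B=10 C=5)
  4. pour(B -> A) -> (A=5 B=5 C=5)
Reached target in 4 moves.

Answer: 4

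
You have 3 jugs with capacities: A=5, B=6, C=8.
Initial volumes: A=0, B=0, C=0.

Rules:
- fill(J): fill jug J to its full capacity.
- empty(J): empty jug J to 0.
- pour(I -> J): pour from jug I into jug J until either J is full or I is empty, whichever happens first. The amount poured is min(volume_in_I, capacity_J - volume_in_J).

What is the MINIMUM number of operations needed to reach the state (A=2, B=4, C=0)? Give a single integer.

BFS from (A=0, B=0, C=0). One shortest path:
  1. fill(C) -> (A=0 B=0 C=8)
  2. pour(C -> B) -> (A=0 B=6 C=2)
  3. pour(C -> A) -> (A=2 B=6 C=0)
  4. pour(B -> C) -> (A=2 B=0 C=6)
  5. fill(B) -> (A=2 B=6 C=6)
  6. pour(B -> C) -> (A=2 B=4 C=8)
  7. empty(C) -> (A=2 B=4 C=0)
Reached target in 7 moves.

Answer: 7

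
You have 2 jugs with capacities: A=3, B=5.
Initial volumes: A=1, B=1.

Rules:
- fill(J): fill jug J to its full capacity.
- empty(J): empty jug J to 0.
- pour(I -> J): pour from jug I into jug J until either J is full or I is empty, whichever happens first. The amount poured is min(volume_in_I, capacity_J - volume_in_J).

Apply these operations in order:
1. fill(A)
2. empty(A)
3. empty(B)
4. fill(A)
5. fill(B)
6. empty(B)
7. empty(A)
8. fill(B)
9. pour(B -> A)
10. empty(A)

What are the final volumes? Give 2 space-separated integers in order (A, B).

Answer: 0 2

Derivation:
Step 1: fill(A) -> (A=3 B=1)
Step 2: empty(A) -> (A=0 B=1)
Step 3: empty(B) -> (A=0 B=0)
Step 4: fill(A) -> (A=3 B=0)
Step 5: fill(B) -> (A=3 B=5)
Step 6: empty(B) -> (A=3 B=0)
Step 7: empty(A) -> (A=0 B=0)
Step 8: fill(B) -> (A=0 B=5)
Step 9: pour(B -> A) -> (A=3 B=2)
Step 10: empty(A) -> (A=0 B=2)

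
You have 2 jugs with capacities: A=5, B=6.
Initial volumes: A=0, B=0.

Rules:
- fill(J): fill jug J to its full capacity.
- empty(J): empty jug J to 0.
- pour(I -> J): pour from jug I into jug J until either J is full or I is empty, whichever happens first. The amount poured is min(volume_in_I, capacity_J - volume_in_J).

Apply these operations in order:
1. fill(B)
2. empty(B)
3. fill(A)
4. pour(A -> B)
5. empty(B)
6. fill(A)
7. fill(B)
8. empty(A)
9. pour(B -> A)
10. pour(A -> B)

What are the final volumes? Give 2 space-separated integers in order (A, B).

Step 1: fill(B) -> (A=0 B=6)
Step 2: empty(B) -> (A=0 B=0)
Step 3: fill(A) -> (A=5 B=0)
Step 4: pour(A -> B) -> (A=0 B=5)
Step 5: empty(B) -> (A=0 B=0)
Step 6: fill(A) -> (A=5 B=0)
Step 7: fill(B) -> (A=5 B=6)
Step 8: empty(A) -> (A=0 B=6)
Step 9: pour(B -> A) -> (A=5 B=1)
Step 10: pour(A -> B) -> (A=0 B=6)

Answer: 0 6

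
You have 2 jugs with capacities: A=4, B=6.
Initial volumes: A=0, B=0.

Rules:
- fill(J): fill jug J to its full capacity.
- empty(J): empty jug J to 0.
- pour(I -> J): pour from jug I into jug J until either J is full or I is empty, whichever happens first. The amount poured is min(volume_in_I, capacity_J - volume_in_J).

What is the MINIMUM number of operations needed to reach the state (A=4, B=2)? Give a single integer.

BFS from (A=0, B=0). One shortest path:
  1. fill(B) -> (A=0 B=6)
  2. pour(B -> A) -> (A=4 B=2)
Reached target in 2 moves.

Answer: 2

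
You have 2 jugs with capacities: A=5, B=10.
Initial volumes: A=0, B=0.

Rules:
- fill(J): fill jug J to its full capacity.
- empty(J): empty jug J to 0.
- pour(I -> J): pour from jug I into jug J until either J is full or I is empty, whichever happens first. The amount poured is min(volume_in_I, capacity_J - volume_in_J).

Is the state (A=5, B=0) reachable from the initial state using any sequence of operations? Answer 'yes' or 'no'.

Answer: yes

Derivation:
BFS from (A=0, B=0):
  1. fill(A) -> (A=5 B=0)
Target reached → yes.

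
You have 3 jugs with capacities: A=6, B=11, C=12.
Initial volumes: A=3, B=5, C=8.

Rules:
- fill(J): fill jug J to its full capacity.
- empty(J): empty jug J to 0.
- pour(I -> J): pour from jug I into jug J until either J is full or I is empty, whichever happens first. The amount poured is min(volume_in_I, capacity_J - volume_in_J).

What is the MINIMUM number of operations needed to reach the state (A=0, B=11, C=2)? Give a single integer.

Answer: 2

Derivation:
BFS from (A=3, B=5, C=8). One shortest path:
  1. empty(A) -> (A=0 B=5 C=8)
  2. pour(C -> B) -> (A=0 B=11 C=2)
Reached target in 2 moves.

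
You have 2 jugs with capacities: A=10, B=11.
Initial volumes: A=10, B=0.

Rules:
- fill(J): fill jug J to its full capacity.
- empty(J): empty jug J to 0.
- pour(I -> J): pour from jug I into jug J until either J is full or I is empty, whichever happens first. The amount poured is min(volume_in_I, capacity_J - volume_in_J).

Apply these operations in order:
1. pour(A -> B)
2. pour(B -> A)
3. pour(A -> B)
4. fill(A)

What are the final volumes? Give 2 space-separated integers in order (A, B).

Answer: 10 10

Derivation:
Step 1: pour(A -> B) -> (A=0 B=10)
Step 2: pour(B -> A) -> (A=10 B=0)
Step 3: pour(A -> B) -> (A=0 B=10)
Step 4: fill(A) -> (A=10 B=10)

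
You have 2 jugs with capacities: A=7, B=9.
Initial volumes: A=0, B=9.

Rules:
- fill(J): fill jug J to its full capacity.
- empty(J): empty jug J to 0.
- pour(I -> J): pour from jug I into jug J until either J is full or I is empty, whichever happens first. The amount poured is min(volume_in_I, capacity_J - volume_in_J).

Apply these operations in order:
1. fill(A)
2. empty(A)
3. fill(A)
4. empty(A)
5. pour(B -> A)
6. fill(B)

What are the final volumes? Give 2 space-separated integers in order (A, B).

Answer: 7 9

Derivation:
Step 1: fill(A) -> (A=7 B=9)
Step 2: empty(A) -> (A=0 B=9)
Step 3: fill(A) -> (A=7 B=9)
Step 4: empty(A) -> (A=0 B=9)
Step 5: pour(B -> A) -> (A=7 B=2)
Step 6: fill(B) -> (A=7 B=9)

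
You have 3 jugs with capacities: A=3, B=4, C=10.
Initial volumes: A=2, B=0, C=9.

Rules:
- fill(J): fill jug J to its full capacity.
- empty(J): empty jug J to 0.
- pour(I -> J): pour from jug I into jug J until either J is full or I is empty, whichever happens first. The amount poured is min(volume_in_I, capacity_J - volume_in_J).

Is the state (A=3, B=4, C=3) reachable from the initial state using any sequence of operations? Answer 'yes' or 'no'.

Answer: yes

Derivation:
BFS from (A=2, B=0, C=9):
  1. empty(A) -> (A=0 B=0 C=9)
  2. fill(C) -> (A=0 B=0 C=10)
  3. pour(C -> A) -> (A=3 B=0 C=7)
  4. pour(C -> B) -> (A=3 B=4 C=3)
Target reached → yes.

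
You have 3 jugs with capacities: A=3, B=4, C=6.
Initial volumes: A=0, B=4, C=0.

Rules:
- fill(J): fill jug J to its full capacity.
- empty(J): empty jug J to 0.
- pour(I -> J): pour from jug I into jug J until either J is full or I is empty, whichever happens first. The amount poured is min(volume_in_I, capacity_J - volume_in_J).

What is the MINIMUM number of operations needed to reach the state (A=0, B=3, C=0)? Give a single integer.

Answer: 3

Derivation:
BFS from (A=0, B=4, C=0). One shortest path:
  1. fill(A) -> (A=3 B=4 C=0)
  2. empty(B) -> (A=3 B=0 C=0)
  3. pour(A -> B) -> (A=0 B=3 C=0)
Reached target in 3 moves.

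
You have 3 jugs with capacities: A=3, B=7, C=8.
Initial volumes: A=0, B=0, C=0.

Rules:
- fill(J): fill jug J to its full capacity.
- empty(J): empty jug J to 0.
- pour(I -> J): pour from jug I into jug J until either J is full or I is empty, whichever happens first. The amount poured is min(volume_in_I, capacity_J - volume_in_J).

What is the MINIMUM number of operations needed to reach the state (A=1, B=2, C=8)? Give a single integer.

BFS from (A=0, B=0, C=0). One shortest path:
  1. fill(C) -> (A=0 B=0 C=8)
  2. pour(C -> A) -> (A=3 B=0 C=5)
  3. pour(C -> B) -> (A=3 B=5 C=0)
  4. pour(A -> C) -> (A=0 B=5 C=3)
  5. fill(A) -> (A=3 B=5 C=3)
  6. pour(A -> B) -> (A=1 B=7 C=3)
  7. pour(B -> C) -> (A=1 B=2 C=8)
Reached target in 7 moves.

Answer: 7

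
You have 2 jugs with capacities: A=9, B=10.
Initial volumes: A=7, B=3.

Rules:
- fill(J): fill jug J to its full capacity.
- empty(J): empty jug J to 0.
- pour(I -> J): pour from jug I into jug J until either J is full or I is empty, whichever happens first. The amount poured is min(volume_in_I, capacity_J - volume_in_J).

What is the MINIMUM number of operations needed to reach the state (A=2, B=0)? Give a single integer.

Answer: 3

Derivation:
BFS from (A=7, B=3). One shortest path:
  1. fill(A) -> (A=9 B=3)
  2. pour(A -> B) -> (A=2 B=10)
  3. empty(B) -> (A=2 B=0)
Reached target in 3 moves.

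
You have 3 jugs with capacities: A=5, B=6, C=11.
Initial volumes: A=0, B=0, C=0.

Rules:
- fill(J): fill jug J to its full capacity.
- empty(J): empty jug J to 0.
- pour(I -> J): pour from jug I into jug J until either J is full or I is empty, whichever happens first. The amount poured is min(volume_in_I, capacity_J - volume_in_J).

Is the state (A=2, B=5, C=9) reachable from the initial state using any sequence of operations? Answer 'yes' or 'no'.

BFS explored all 304 reachable states.
Reachable set includes: (0,0,0), (0,0,1), (0,0,2), (0,0,3), (0,0,4), (0,0,5), (0,0,6), (0,0,7), (0,0,8), (0,0,9), (0,0,10), (0,0,11) ...
Target (A=2, B=5, C=9) not in reachable set → no.

Answer: no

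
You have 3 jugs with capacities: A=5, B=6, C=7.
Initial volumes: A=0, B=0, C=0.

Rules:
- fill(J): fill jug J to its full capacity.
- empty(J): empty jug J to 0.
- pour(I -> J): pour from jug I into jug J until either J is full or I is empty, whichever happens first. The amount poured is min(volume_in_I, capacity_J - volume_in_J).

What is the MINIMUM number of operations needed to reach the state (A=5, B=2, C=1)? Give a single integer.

BFS from (A=0, B=0, C=0). One shortest path:
  1. fill(B) -> (A=0 B=6 C=0)
  2. fill(C) -> (A=0 B=6 C=7)
  3. pour(B -> A) -> (A=5 B=1 C=7)
  4. empty(A) -> (A=0 B=1 C=7)
  5. pour(B -> A) -> (A=1 B=0 C=7)
  6. pour(C -> B) -> (A=1 B=6 C=1)
  7. pour(B -> A) -> (A=5 B=2 C=1)
Reached target in 7 moves.

Answer: 7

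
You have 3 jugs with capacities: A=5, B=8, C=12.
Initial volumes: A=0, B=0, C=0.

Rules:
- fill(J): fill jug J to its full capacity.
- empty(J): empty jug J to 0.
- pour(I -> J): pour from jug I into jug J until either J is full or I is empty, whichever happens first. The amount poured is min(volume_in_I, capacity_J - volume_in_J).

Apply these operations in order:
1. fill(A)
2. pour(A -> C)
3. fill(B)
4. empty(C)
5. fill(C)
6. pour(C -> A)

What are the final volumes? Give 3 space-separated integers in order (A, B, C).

Step 1: fill(A) -> (A=5 B=0 C=0)
Step 2: pour(A -> C) -> (A=0 B=0 C=5)
Step 3: fill(B) -> (A=0 B=8 C=5)
Step 4: empty(C) -> (A=0 B=8 C=0)
Step 5: fill(C) -> (A=0 B=8 C=12)
Step 6: pour(C -> A) -> (A=5 B=8 C=7)

Answer: 5 8 7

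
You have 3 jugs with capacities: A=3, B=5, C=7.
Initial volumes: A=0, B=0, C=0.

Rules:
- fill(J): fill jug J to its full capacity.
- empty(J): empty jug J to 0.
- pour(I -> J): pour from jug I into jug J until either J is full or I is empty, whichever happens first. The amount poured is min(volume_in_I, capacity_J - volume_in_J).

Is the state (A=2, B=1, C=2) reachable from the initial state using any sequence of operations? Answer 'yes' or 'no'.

BFS explored all 144 reachable states.
Reachable set includes: (0,0,0), (0,0,1), (0,0,2), (0,0,3), (0,0,4), (0,0,5), (0,0,6), (0,0,7), (0,1,0), (0,1,1), (0,1,2), (0,1,3) ...
Target (A=2, B=1, C=2) not in reachable set → no.

Answer: no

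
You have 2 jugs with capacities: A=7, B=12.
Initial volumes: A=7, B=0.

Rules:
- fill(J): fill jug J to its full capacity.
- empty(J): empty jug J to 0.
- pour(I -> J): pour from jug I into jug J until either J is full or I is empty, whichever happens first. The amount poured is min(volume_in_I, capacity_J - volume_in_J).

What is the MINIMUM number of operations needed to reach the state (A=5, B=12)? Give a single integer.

Answer: 6

Derivation:
BFS from (A=7, B=0). One shortest path:
  1. empty(A) -> (A=0 B=0)
  2. fill(B) -> (A=0 B=12)
  3. pour(B -> A) -> (A=7 B=5)
  4. empty(A) -> (A=0 B=5)
  5. pour(B -> A) -> (A=5 B=0)
  6. fill(B) -> (A=5 B=12)
Reached target in 6 moves.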